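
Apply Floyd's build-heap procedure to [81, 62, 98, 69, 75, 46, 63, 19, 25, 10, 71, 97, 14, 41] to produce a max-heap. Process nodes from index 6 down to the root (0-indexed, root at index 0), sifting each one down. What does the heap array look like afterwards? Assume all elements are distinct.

[98, 75, 97, 69, 71, 81, 63, 19, 25, 10, 62, 46, 14, 41]

sift down from index 6: already satisfies heap property
sift down from index 5:
  46 vs larger child 97 at index 11, swap → [81, 62, 98, 69, 75, 97, 63, 19, 25, 10, 71, 46, 14, 41]
sift down from index 4: already satisfies heap property
sift down from index 3: already satisfies heap property
sift down from index 2: already satisfies heap property
sift down from index 1:
  62 vs larger child 75 at index 4, swap → [81, 75, 98, 69, 62, 97, 63, 19, 25, 10, 71, 46, 14, 41]
  62 vs larger child 71 at index 10, swap → [81, 75, 98, 69, 71, 97, 63, 19, 25, 10, 62, 46, 14, 41]
sift down from index 0:
  81 vs larger child 98 at index 2, swap → [98, 75, 81, 69, 71, 97, 63, 19, 25, 10, 62, 46, 14, 41]
  81 vs larger child 97 at index 5, swap → [98, 75, 97, 69, 71, 81, 63, 19, 25, 10, 62, 46, 14, 41]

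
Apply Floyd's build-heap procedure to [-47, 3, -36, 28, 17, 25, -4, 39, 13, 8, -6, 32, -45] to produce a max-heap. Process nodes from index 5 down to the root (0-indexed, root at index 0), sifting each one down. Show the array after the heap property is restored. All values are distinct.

sift down from index 5:
  25 vs larger child 32 at index 11, swap → [-47, 3, -36, 28, 17, 32, -4, 39, 13, 8, -6, 25, -45]
sift down from index 4: already satisfies heap property
sift down from index 3:
  28 vs larger child 39 at index 7, swap → [-47, 3, -36, 39, 17, 32, -4, 28, 13, 8, -6, 25, -45]
sift down from index 2:
  -36 vs larger child 32 at index 5, swap → [-47, 3, 32, 39, 17, -36, -4, 28, 13, 8, -6, 25, -45]
  -36 vs larger child 25 at index 11, swap → [-47, 3, 32, 39, 17, 25, -4, 28, 13, 8, -6, -36, -45]
sift down from index 1:
  3 vs larger child 39 at index 3, swap → [-47, 39, 32, 3, 17, 25, -4, 28, 13, 8, -6, -36, -45]
  3 vs larger child 28 at index 7, swap → [-47, 39, 32, 28, 17, 25, -4, 3, 13, 8, -6, -36, -45]
sift down from index 0:
  -47 vs larger child 39 at index 1, swap → [39, -47, 32, 28, 17, 25, -4, 3, 13, 8, -6, -36, -45]
  -47 vs larger child 28 at index 3, swap → [39, 28, 32, -47, 17, 25, -4, 3, 13, 8, -6, -36, -45]
  -47 vs larger child 13 at index 8, swap → [39, 28, 32, 13, 17, 25, -4, 3, -47, 8, -6, -36, -45]

[39, 28, 32, 13, 17, 25, -4, 3, -47, 8, -6, -36, -45]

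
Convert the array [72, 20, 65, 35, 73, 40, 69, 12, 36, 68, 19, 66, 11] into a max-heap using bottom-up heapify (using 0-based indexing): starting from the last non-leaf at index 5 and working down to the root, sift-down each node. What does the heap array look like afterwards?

[73, 72, 69, 36, 68, 66, 65, 12, 35, 20, 19, 40, 11]

sift down from index 5:
  40 vs larger child 66 at index 11, swap → [72, 20, 65, 35, 73, 66, 69, 12, 36, 68, 19, 40, 11]
sift down from index 4: already satisfies heap property
sift down from index 3:
  35 vs larger child 36 at index 8, swap → [72, 20, 65, 36, 73, 66, 69, 12, 35, 68, 19, 40, 11]
sift down from index 2:
  65 vs larger child 69 at index 6, swap → [72, 20, 69, 36, 73, 66, 65, 12, 35, 68, 19, 40, 11]
sift down from index 1:
  20 vs larger child 73 at index 4, swap → [72, 73, 69, 36, 20, 66, 65, 12, 35, 68, 19, 40, 11]
  20 vs larger child 68 at index 9, swap → [72, 73, 69, 36, 68, 66, 65, 12, 35, 20, 19, 40, 11]
sift down from index 0:
  72 vs larger child 73 at index 1, swap → [73, 72, 69, 36, 68, 66, 65, 12, 35, 20, 19, 40, 11]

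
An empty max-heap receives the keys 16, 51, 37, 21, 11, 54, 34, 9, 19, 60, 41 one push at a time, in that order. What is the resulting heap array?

Insert 16:
  append 16 at index 0 → [16] (no swap needed)
Insert 51:
  append 51 at index 1 → [16, 51]
  51 > parent 16 at index 0, swap → [51, 16]
Insert 37:
  append 37 at index 2 → [51, 16, 37] (no swap needed)
Insert 21:
  append 21 at index 3 → [51, 16, 37, 21]
  21 > parent 16 at index 1, swap → [51, 21, 37, 16]
Insert 11:
  append 11 at index 4 → [51, 21, 37, 16, 11] (no swap needed)
Insert 54:
  append 54 at index 5 → [51, 21, 37, 16, 11, 54]
  54 > parent 37 at index 2, swap → [51, 21, 54, 16, 11, 37]
  54 > parent 51 at index 0, swap → [54, 21, 51, 16, 11, 37]
Insert 34:
  append 34 at index 6 → [54, 21, 51, 16, 11, 37, 34] (no swap needed)
Insert 9:
  append 9 at index 7 → [54, 21, 51, 16, 11, 37, 34, 9] (no swap needed)
Insert 19:
  append 19 at index 8 → [54, 21, 51, 16, 11, 37, 34, 9, 19]
  19 > parent 16 at index 3, swap → [54, 21, 51, 19, 11, 37, 34, 9, 16]
Insert 60:
  append 60 at index 9 → [54, 21, 51, 19, 11, 37, 34, 9, 16, 60]
  60 > parent 11 at index 4, swap → [54, 21, 51, 19, 60, 37, 34, 9, 16, 11]
  60 > parent 21 at index 1, swap → [54, 60, 51, 19, 21, 37, 34, 9, 16, 11]
  60 > parent 54 at index 0, swap → [60, 54, 51, 19, 21, 37, 34, 9, 16, 11]
Insert 41:
  append 41 at index 10 → [60, 54, 51, 19, 21, 37, 34, 9, 16, 11, 41]
  41 > parent 21 at index 4, swap → [60, 54, 51, 19, 41, 37, 34, 9, 16, 11, 21]

[60, 54, 51, 19, 41, 37, 34, 9, 16, 11, 21]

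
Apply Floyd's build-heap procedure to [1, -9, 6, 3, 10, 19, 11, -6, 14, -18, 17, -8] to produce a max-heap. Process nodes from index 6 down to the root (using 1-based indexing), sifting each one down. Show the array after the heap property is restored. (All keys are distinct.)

[19, 17, 11, 14, 10, 6, 1, -6, 3, -18, -9, -8]

sift down from index 6: already satisfies heap property
sift down from index 5:
  10 vs larger child 17 at index 11, swap → [1, -9, 6, 3, 17, 19, 11, -6, 14, -18, 10, -8]
sift down from index 4:
  3 vs larger child 14 at index 9, swap → [1, -9, 6, 14, 17, 19, 11, -6, 3, -18, 10, -8]
sift down from index 3:
  6 vs larger child 19 at index 6, swap → [1, -9, 19, 14, 17, 6, 11, -6, 3, -18, 10, -8]
sift down from index 2:
  -9 vs larger child 17 at index 5, swap → [1, 17, 19, 14, -9, 6, 11, -6, 3, -18, 10, -8]
  -9 vs larger child 10 at index 11, swap → [1, 17, 19, 14, 10, 6, 11, -6, 3, -18, -9, -8]
sift down from index 1:
  1 vs larger child 19 at index 3, swap → [19, 17, 1, 14, 10, 6, 11, -6, 3, -18, -9, -8]
  1 vs larger child 11 at index 7, swap → [19, 17, 11, 14, 10, 6, 1, -6, 3, -18, -9, -8]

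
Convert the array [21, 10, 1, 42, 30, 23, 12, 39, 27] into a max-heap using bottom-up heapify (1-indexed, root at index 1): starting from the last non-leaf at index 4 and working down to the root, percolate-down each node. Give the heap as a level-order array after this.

[42, 39, 23, 27, 30, 1, 12, 10, 21]

sift down from index 4: already satisfies heap property
sift down from index 3:
  1 vs larger child 23 at index 6, swap → [21, 10, 23, 42, 30, 1, 12, 39, 27]
sift down from index 2:
  10 vs larger child 42 at index 4, swap → [21, 42, 23, 10, 30, 1, 12, 39, 27]
  10 vs larger child 39 at index 8, swap → [21, 42, 23, 39, 30, 1, 12, 10, 27]
sift down from index 1:
  21 vs larger child 42 at index 2, swap → [42, 21, 23, 39, 30, 1, 12, 10, 27]
  21 vs larger child 39 at index 4, swap → [42, 39, 23, 21, 30, 1, 12, 10, 27]
  21 vs larger child 27 at index 9, swap → [42, 39, 23, 27, 30, 1, 12, 10, 21]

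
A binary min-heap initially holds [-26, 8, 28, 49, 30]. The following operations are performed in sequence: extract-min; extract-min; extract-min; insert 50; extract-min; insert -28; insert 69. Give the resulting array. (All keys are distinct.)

extract-min → returns -26:
  remove root -26; move last element 30 to root → [30, 8, 28, 49]
  30 vs smaller child 8 at index 1, swap → [8, 30, 28, 49]
extract-min → returns 8:
  remove root 8; move last element 49 to root → [49, 30, 28]
  49 vs smaller child 28 at index 2, swap → [28, 30, 49]
extract-min → returns 28:
  remove root 28; move last element 49 to root → [49, 30]
  49 vs only child 30 at index 1, swap → [30, 49]
insert 50:
  append 50 at index 2 → [30, 49, 50] (no swap needed)
extract-min → returns 30:
  remove root 30; move last element 50 to root → [50, 49]
  50 vs only child 49 at index 1, swap → [49, 50]
insert -28:
  append -28 at index 2 → [49, 50, -28]
  -28 < parent 49 at index 0, swap → [-28, 50, 49]
insert 69:
  append 69 at index 3 → [-28, 50, 49, 69] (no swap needed)

[-28, 50, 49, 69]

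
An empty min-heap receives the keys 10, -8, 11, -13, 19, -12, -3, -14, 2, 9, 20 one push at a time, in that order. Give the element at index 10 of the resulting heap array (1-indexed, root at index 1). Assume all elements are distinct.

19

Insert 10:
  append 10 at index 1 → [10] (no swap needed)
Insert -8:
  append -8 at index 2 → [10, -8]
  -8 < parent 10 at index 1, swap → [-8, 10]
Insert 11:
  append 11 at index 3 → [-8, 10, 11] (no swap needed)
Insert -13:
  append -13 at index 4 → [-8, 10, 11, -13]
  -13 < parent 10 at index 2, swap → [-8, -13, 11, 10]
  -13 < parent -8 at index 1, swap → [-13, -8, 11, 10]
Insert 19:
  append 19 at index 5 → [-13, -8, 11, 10, 19] (no swap needed)
Insert -12:
  append -12 at index 6 → [-13, -8, 11, 10, 19, -12]
  -12 < parent 11 at index 3, swap → [-13, -8, -12, 10, 19, 11]
Insert -3:
  append -3 at index 7 → [-13, -8, -12, 10, 19, 11, -3] (no swap needed)
Insert -14:
  append -14 at index 8 → [-13, -8, -12, 10, 19, 11, -3, -14]
  -14 < parent 10 at index 4, swap → [-13, -8, -12, -14, 19, 11, -3, 10]
  -14 < parent -8 at index 2, swap → [-13, -14, -12, -8, 19, 11, -3, 10]
  -14 < parent -13 at index 1, swap → [-14, -13, -12, -8, 19, 11, -3, 10]
Insert 2:
  append 2 at index 9 → [-14, -13, -12, -8, 19, 11, -3, 10, 2] (no swap needed)
Insert 9:
  append 9 at index 10 → [-14, -13, -12, -8, 19, 11, -3, 10, 2, 9]
  9 < parent 19 at index 5, swap → [-14, -13, -12, -8, 9, 11, -3, 10, 2, 19]
Insert 20:
  append 20 at index 11 → [-14, -13, -12, -8, 9, 11, -3, 10, 2, 19, 20] (no swap needed)
resulting array: [-14, -13, -12, -8, 9, 11, -3, 10, 2, 19, 20]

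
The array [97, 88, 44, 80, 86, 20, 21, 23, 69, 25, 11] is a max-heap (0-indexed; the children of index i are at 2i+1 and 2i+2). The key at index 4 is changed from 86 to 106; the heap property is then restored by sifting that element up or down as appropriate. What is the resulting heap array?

[106, 97, 44, 80, 88, 20, 21, 23, 69, 25, 11]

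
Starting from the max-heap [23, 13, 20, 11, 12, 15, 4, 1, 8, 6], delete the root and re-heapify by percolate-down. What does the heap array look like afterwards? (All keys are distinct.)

remove root 23; move last element 6 to root → [6, 13, 20, 11, 12, 15, 4, 1, 8]
6 vs larger child 20 at index 2, swap → [20, 13, 6, 11, 12, 15, 4, 1, 8]
6 vs larger child 15 at index 5, swap → [20, 13, 15, 11, 12, 6, 4, 1, 8]

[20, 13, 15, 11, 12, 6, 4, 1, 8]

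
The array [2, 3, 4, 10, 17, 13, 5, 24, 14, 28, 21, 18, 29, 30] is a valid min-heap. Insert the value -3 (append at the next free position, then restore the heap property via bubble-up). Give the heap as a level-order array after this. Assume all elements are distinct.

[-3, 3, 2, 10, 17, 13, 4, 24, 14, 28, 21, 18, 29, 30, 5]

append -3 at index 14 → [2, 3, 4, 10, 17, 13, 5, 24, 14, 28, 21, 18, 29, 30, -3]
-3 < parent 5 at index 6, swap → [2, 3, 4, 10, 17, 13, -3, 24, 14, 28, 21, 18, 29, 30, 5]
-3 < parent 4 at index 2, swap → [2, 3, -3, 10, 17, 13, 4, 24, 14, 28, 21, 18, 29, 30, 5]
-3 < parent 2 at index 0, swap → [-3, 3, 2, 10, 17, 13, 4, 24, 14, 28, 21, 18, 29, 30, 5]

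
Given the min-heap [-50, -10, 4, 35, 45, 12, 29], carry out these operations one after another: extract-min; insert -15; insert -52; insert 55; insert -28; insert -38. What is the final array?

[-52, -38, -10, 29, -28, 12, 4, 35, 55, 45, -15]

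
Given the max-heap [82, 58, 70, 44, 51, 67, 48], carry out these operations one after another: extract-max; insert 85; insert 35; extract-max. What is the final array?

extract-max → returns 82:
  remove root 82; move last element 48 to root → [48, 58, 70, 44, 51, 67]
  48 vs larger child 70 at index 2, swap → [70, 58, 48, 44, 51, 67]
  48 vs only child 67 at index 5, swap → [70, 58, 67, 44, 51, 48]
insert 85:
  append 85 at index 6 → [70, 58, 67, 44, 51, 48, 85]
  85 > parent 67 at index 2, swap → [70, 58, 85, 44, 51, 48, 67]
  85 > parent 70 at index 0, swap → [85, 58, 70, 44, 51, 48, 67]
insert 35:
  append 35 at index 7 → [85, 58, 70, 44, 51, 48, 67, 35] (no swap needed)
extract-max → returns 85:
  remove root 85; move last element 35 to root → [35, 58, 70, 44, 51, 48, 67]
  35 vs larger child 70 at index 2, swap → [70, 58, 35, 44, 51, 48, 67]
  35 vs larger child 67 at index 6, swap → [70, 58, 67, 44, 51, 48, 35]

[70, 58, 67, 44, 51, 48, 35]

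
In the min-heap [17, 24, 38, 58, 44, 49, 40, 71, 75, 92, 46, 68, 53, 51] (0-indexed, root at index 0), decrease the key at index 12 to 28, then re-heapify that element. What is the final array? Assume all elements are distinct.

[17, 24, 28, 58, 44, 38, 40, 71, 75, 92, 46, 68, 49, 51]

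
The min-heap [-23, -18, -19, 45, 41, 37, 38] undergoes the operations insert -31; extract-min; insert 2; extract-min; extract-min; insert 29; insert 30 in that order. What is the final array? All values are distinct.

insert -31:
  append -31 at index 7 → [-23, -18, -19, 45, 41, 37, 38, -31]
  -31 < parent 45 at index 3, swap → [-23, -18, -19, -31, 41, 37, 38, 45]
  -31 < parent -18 at index 1, swap → [-23, -31, -19, -18, 41, 37, 38, 45]
  -31 < parent -23 at index 0, swap → [-31, -23, -19, -18, 41, 37, 38, 45]
extract-min → returns -31:
  remove root -31; move last element 45 to root → [45, -23, -19, -18, 41, 37, 38]
  45 vs smaller child -23 at index 1, swap → [-23, 45, -19, -18, 41, 37, 38]
  45 vs smaller child -18 at index 3, swap → [-23, -18, -19, 45, 41, 37, 38]
insert 2:
  append 2 at index 7 → [-23, -18, -19, 45, 41, 37, 38, 2]
  2 < parent 45 at index 3, swap → [-23, -18, -19, 2, 41, 37, 38, 45]
extract-min → returns -23:
  remove root -23; move last element 45 to root → [45, -18, -19, 2, 41, 37, 38]
  45 vs smaller child -19 at index 2, swap → [-19, -18, 45, 2, 41, 37, 38]
  45 vs smaller child 37 at index 5, swap → [-19, -18, 37, 2, 41, 45, 38]
extract-min → returns -19:
  remove root -19; move last element 38 to root → [38, -18, 37, 2, 41, 45]
  38 vs smaller child -18 at index 1, swap → [-18, 38, 37, 2, 41, 45]
  38 vs smaller child 2 at index 3, swap → [-18, 2, 37, 38, 41, 45]
insert 29:
  append 29 at index 6 → [-18, 2, 37, 38, 41, 45, 29]
  29 < parent 37 at index 2, swap → [-18, 2, 29, 38, 41, 45, 37]
insert 30:
  append 30 at index 7 → [-18, 2, 29, 38, 41, 45, 37, 30]
  30 < parent 38 at index 3, swap → [-18, 2, 29, 30, 41, 45, 37, 38]

[-18, 2, 29, 30, 41, 45, 37, 38]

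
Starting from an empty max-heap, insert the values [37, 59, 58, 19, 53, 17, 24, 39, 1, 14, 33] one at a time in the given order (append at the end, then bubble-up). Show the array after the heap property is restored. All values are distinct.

Insert 37:
  append 37 at index 0 → [37] (no swap needed)
Insert 59:
  append 59 at index 1 → [37, 59]
  59 > parent 37 at index 0, swap → [59, 37]
Insert 58:
  append 58 at index 2 → [59, 37, 58] (no swap needed)
Insert 19:
  append 19 at index 3 → [59, 37, 58, 19] (no swap needed)
Insert 53:
  append 53 at index 4 → [59, 37, 58, 19, 53]
  53 > parent 37 at index 1, swap → [59, 53, 58, 19, 37]
Insert 17:
  append 17 at index 5 → [59, 53, 58, 19, 37, 17] (no swap needed)
Insert 24:
  append 24 at index 6 → [59, 53, 58, 19, 37, 17, 24] (no swap needed)
Insert 39:
  append 39 at index 7 → [59, 53, 58, 19, 37, 17, 24, 39]
  39 > parent 19 at index 3, swap → [59, 53, 58, 39, 37, 17, 24, 19]
Insert 1:
  append 1 at index 8 → [59, 53, 58, 39, 37, 17, 24, 19, 1] (no swap needed)
Insert 14:
  append 14 at index 9 → [59, 53, 58, 39, 37, 17, 24, 19, 1, 14] (no swap needed)
Insert 33:
  append 33 at index 10 → [59, 53, 58, 39, 37, 17, 24, 19, 1, 14, 33] (no swap needed)

[59, 53, 58, 39, 37, 17, 24, 19, 1, 14, 33]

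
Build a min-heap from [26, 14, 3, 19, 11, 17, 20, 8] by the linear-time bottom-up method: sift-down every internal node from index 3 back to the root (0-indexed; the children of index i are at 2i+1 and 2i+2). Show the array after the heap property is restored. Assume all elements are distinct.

[3, 8, 17, 14, 11, 26, 20, 19]

sift down from index 3:
  19 vs only child 8 at index 7, swap → [26, 14, 3, 8, 11, 17, 20, 19]
sift down from index 2: already satisfies heap property
sift down from index 1:
  14 vs smaller child 8 at index 3, swap → [26, 8, 3, 14, 11, 17, 20, 19]
sift down from index 0:
  26 vs smaller child 3 at index 2, swap → [3, 8, 26, 14, 11, 17, 20, 19]
  26 vs smaller child 17 at index 5, swap → [3, 8, 17, 14, 11, 26, 20, 19]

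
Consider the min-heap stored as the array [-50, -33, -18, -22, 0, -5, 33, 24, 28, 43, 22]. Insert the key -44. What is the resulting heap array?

append -44 at index 11 → [-50, -33, -18, -22, 0, -5, 33, 24, 28, 43, 22, -44]
-44 < parent -5 at index 5, swap → [-50, -33, -18, -22, 0, -44, 33, 24, 28, 43, 22, -5]
-44 < parent -18 at index 2, swap → [-50, -33, -44, -22, 0, -18, 33, 24, 28, 43, 22, -5]

[-50, -33, -44, -22, 0, -18, 33, 24, 28, 43, 22, -5]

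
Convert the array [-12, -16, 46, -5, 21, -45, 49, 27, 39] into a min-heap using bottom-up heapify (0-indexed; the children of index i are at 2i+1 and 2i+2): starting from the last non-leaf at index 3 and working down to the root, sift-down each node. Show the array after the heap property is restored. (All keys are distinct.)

[-45, -16, -12, -5, 21, 46, 49, 27, 39]

sift down from index 3: already satisfies heap property
sift down from index 2:
  46 vs smaller child -45 at index 5, swap → [-12, -16, -45, -5, 21, 46, 49, 27, 39]
sift down from index 1: already satisfies heap property
sift down from index 0:
  -12 vs smaller child -45 at index 2, swap → [-45, -16, -12, -5, 21, 46, 49, 27, 39]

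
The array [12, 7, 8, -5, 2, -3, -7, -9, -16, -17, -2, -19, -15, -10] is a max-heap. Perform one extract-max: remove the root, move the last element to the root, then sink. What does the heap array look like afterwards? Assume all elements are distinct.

remove root 12; move last element -10 to root → [-10, 7, 8, -5, 2, -3, -7, -9, -16, -17, -2, -19, -15]
-10 vs larger child 8 at index 2, swap → [8, 7, -10, -5, 2, -3, -7, -9, -16, -17, -2, -19, -15]
-10 vs larger child -3 at index 5, swap → [8, 7, -3, -5, 2, -10, -7, -9, -16, -17, -2, -19, -15]

[8, 7, -3, -5, 2, -10, -7, -9, -16, -17, -2, -19, -15]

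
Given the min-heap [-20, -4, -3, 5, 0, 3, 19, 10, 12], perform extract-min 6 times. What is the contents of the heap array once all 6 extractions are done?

extract-min #1 returns -20:
  remove root -20; move last element 12 to root → [12, -4, -3, 5, 0, 3, 19, 10]
  12 vs smaller child -4 at index 1, swap → [-4, 12, -3, 5, 0, 3, 19, 10]
  12 vs smaller child 0 at index 4, swap → [-4, 0, -3, 5, 12, 3, 19, 10]
extract-min #2 returns -4:
  remove root -4; move last element 10 to root → [10, 0, -3, 5, 12, 3, 19]
  10 vs smaller child -3 at index 2, swap → [-3, 0, 10, 5, 12, 3, 19]
  10 vs smaller child 3 at index 5, swap → [-3, 0, 3, 5, 12, 10, 19]
extract-min #3 returns -3:
  remove root -3; move last element 19 to root → [19, 0, 3, 5, 12, 10]
  19 vs smaller child 0 at index 1, swap → [0, 19, 3, 5, 12, 10]
  19 vs smaller child 5 at index 3, swap → [0, 5, 3, 19, 12, 10]
extract-min #4 returns 0:
  remove root 0; move last element 10 to root → [10, 5, 3, 19, 12]
  10 vs smaller child 3 at index 2, swap → [3, 5, 10, 19, 12]
extract-min #5 returns 3:
  remove root 3; move last element 12 to root → [12, 5, 10, 19]
  12 vs smaller child 5 at index 1, swap → [5, 12, 10, 19]
extract-min #6 returns 5:
  remove root 5; move last element 19 to root → [19, 12, 10]
  19 vs smaller child 10 at index 2, swap → [10, 12, 19]

[10, 12, 19]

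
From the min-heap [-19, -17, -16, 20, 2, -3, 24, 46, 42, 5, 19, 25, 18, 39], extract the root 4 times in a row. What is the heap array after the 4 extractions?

[2, 5, 18, 20, 19, 25, 24, 46, 42, 39]

extract-min #1 returns -19:
  remove root -19; move last element 39 to root → [39, -17, -16, 20, 2, -3, 24, 46, 42, 5, 19, 25, 18]
  39 vs smaller child -17 at index 1, swap → [-17, 39, -16, 20, 2, -3, 24, 46, 42, 5, 19, 25, 18]
  39 vs smaller child 2 at index 4, swap → [-17, 2, -16, 20, 39, -3, 24, 46, 42, 5, 19, 25, 18]
  39 vs smaller child 5 at index 9, swap → [-17, 2, -16, 20, 5, -3, 24, 46, 42, 39, 19, 25, 18]
extract-min #2 returns -17:
  remove root -17; move last element 18 to root → [18, 2, -16, 20, 5, -3, 24, 46, 42, 39, 19, 25]
  18 vs smaller child -16 at index 2, swap → [-16, 2, 18, 20, 5, -3, 24, 46, 42, 39, 19, 25]
  18 vs smaller child -3 at index 5, swap → [-16, 2, -3, 20, 5, 18, 24, 46, 42, 39, 19, 25]
extract-min #3 returns -16:
  remove root -16; move last element 25 to root → [25, 2, -3, 20, 5, 18, 24, 46, 42, 39, 19]
  25 vs smaller child -3 at index 2, swap → [-3, 2, 25, 20, 5, 18, 24, 46, 42, 39, 19]
  25 vs smaller child 18 at index 5, swap → [-3, 2, 18, 20, 5, 25, 24, 46, 42, 39, 19]
extract-min #4 returns -3:
  remove root -3; move last element 19 to root → [19, 2, 18, 20, 5, 25, 24, 46, 42, 39]
  19 vs smaller child 2 at index 1, swap → [2, 19, 18, 20, 5, 25, 24, 46, 42, 39]
  19 vs smaller child 5 at index 4, swap → [2, 5, 18, 20, 19, 25, 24, 46, 42, 39]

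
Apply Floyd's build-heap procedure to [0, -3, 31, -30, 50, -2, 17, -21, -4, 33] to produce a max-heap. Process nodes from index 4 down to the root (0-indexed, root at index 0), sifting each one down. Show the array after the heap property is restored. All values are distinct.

[50, 33, 31, -4, 0, -2, 17, -21, -30, -3]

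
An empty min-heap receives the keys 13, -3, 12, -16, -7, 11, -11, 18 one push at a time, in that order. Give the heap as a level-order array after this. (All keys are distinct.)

Insert 13:
  append 13 at index 0 → [13] (no swap needed)
Insert -3:
  append -3 at index 1 → [13, -3]
  -3 < parent 13 at index 0, swap → [-3, 13]
Insert 12:
  append 12 at index 2 → [-3, 13, 12] (no swap needed)
Insert -16:
  append -16 at index 3 → [-3, 13, 12, -16]
  -16 < parent 13 at index 1, swap → [-3, -16, 12, 13]
  -16 < parent -3 at index 0, swap → [-16, -3, 12, 13]
Insert -7:
  append -7 at index 4 → [-16, -3, 12, 13, -7]
  -7 < parent -3 at index 1, swap → [-16, -7, 12, 13, -3]
Insert 11:
  append 11 at index 5 → [-16, -7, 12, 13, -3, 11]
  11 < parent 12 at index 2, swap → [-16, -7, 11, 13, -3, 12]
Insert -11:
  append -11 at index 6 → [-16, -7, 11, 13, -3, 12, -11]
  -11 < parent 11 at index 2, swap → [-16, -7, -11, 13, -3, 12, 11]
Insert 18:
  append 18 at index 7 → [-16, -7, -11, 13, -3, 12, 11, 18] (no swap needed)

[-16, -7, -11, 13, -3, 12, 11, 18]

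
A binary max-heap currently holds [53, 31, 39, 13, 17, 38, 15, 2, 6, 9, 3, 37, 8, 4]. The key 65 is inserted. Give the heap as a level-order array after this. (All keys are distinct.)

append 65 at index 14 → [53, 31, 39, 13, 17, 38, 15, 2, 6, 9, 3, 37, 8, 4, 65]
65 > parent 15 at index 6, swap → [53, 31, 39, 13, 17, 38, 65, 2, 6, 9, 3, 37, 8, 4, 15]
65 > parent 39 at index 2, swap → [53, 31, 65, 13, 17, 38, 39, 2, 6, 9, 3, 37, 8, 4, 15]
65 > parent 53 at index 0, swap → [65, 31, 53, 13, 17, 38, 39, 2, 6, 9, 3, 37, 8, 4, 15]

[65, 31, 53, 13, 17, 38, 39, 2, 6, 9, 3, 37, 8, 4, 15]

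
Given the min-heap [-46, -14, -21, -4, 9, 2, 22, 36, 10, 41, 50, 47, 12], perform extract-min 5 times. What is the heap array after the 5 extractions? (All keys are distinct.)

[9, 10, 12, 36, 41, 50, 22, 47]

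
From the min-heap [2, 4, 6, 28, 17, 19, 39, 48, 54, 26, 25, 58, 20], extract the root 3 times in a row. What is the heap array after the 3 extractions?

extract-min #1 returns 2:
  remove root 2; move last element 20 to root → [20, 4, 6, 28, 17, 19, 39, 48, 54, 26, 25, 58]
  20 vs smaller child 4 at index 1, swap → [4, 20, 6, 28, 17, 19, 39, 48, 54, 26, 25, 58]
  20 vs smaller child 17 at index 4, swap → [4, 17, 6, 28, 20, 19, 39, 48, 54, 26, 25, 58]
extract-min #2 returns 4:
  remove root 4; move last element 58 to root → [58, 17, 6, 28, 20, 19, 39, 48, 54, 26, 25]
  58 vs smaller child 6 at index 2, swap → [6, 17, 58, 28, 20, 19, 39, 48, 54, 26, 25]
  58 vs smaller child 19 at index 5, swap → [6, 17, 19, 28, 20, 58, 39, 48, 54, 26, 25]
extract-min #3 returns 6:
  remove root 6; move last element 25 to root → [25, 17, 19, 28, 20, 58, 39, 48, 54, 26]
  25 vs smaller child 17 at index 1, swap → [17, 25, 19, 28, 20, 58, 39, 48, 54, 26]
  25 vs smaller child 20 at index 4, swap → [17, 20, 19, 28, 25, 58, 39, 48, 54, 26]

[17, 20, 19, 28, 25, 58, 39, 48, 54, 26]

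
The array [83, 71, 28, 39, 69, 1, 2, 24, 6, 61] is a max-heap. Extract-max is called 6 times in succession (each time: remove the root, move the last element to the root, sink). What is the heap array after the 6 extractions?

[24, 6, 1, 2]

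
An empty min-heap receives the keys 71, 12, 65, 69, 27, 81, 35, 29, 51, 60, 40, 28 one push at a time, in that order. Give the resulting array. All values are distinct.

Insert 71:
  append 71 at index 0 → [71] (no swap needed)
Insert 12:
  append 12 at index 1 → [71, 12]
  12 < parent 71 at index 0, swap → [12, 71]
Insert 65:
  append 65 at index 2 → [12, 71, 65] (no swap needed)
Insert 69:
  append 69 at index 3 → [12, 71, 65, 69]
  69 < parent 71 at index 1, swap → [12, 69, 65, 71]
Insert 27:
  append 27 at index 4 → [12, 69, 65, 71, 27]
  27 < parent 69 at index 1, swap → [12, 27, 65, 71, 69]
Insert 81:
  append 81 at index 5 → [12, 27, 65, 71, 69, 81] (no swap needed)
Insert 35:
  append 35 at index 6 → [12, 27, 65, 71, 69, 81, 35]
  35 < parent 65 at index 2, swap → [12, 27, 35, 71, 69, 81, 65]
Insert 29:
  append 29 at index 7 → [12, 27, 35, 71, 69, 81, 65, 29]
  29 < parent 71 at index 3, swap → [12, 27, 35, 29, 69, 81, 65, 71]
Insert 51:
  append 51 at index 8 → [12, 27, 35, 29, 69, 81, 65, 71, 51] (no swap needed)
Insert 60:
  append 60 at index 9 → [12, 27, 35, 29, 69, 81, 65, 71, 51, 60]
  60 < parent 69 at index 4, swap → [12, 27, 35, 29, 60, 81, 65, 71, 51, 69]
Insert 40:
  append 40 at index 10 → [12, 27, 35, 29, 60, 81, 65, 71, 51, 69, 40]
  40 < parent 60 at index 4, swap → [12, 27, 35, 29, 40, 81, 65, 71, 51, 69, 60]
Insert 28:
  append 28 at index 11 → [12, 27, 35, 29, 40, 81, 65, 71, 51, 69, 60, 28]
  28 < parent 81 at index 5, swap → [12, 27, 35, 29, 40, 28, 65, 71, 51, 69, 60, 81]
  28 < parent 35 at index 2, swap → [12, 27, 28, 29, 40, 35, 65, 71, 51, 69, 60, 81]

[12, 27, 28, 29, 40, 35, 65, 71, 51, 69, 60, 81]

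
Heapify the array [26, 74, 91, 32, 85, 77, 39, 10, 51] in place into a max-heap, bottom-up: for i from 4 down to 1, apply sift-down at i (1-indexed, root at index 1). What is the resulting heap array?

[91, 85, 77, 51, 74, 26, 39, 10, 32]

sift down from index 4:
  32 vs larger child 51 at index 9, swap → [26, 74, 91, 51, 85, 77, 39, 10, 32]
sift down from index 3: already satisfies heap property
sift down from index 2:
  74 vs larger child 85 at index 5, swap → [26, 85, 91, 51, 74, 77, 39, 10, 32]
sift down from index 1:
  26 vs larger child 91 at index 3, swap → [91, 85, 26, 51, 74, 77, 39, 10, 32]
  26 vs larger child 77 at index 6, swap → [91, 85, 77, 51, 74, 26, 39, 10, 32]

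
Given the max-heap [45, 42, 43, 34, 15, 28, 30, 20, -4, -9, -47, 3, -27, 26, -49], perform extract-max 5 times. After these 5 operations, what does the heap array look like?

extract-max #1 returns 45:
  remove root 45; move last element -49 to root → [-49, 42, 43, 34, 15, 28, 30, 20, -4, -9, -47, 3, -27, 26]
  -49 vs larger child 43 at index 2, swap → [43, 42, -49, 34, 15, 28, 30, 20, -4, -9, -47, 3, -27, 26]
  -49 vs larger child 30 at index 6, swap → [43, 42, 30, 34, 15, 28, -49, 20, -4, -9, -47, 3, -27, 26]
  -49 vs only child 26 at index 13, swap → [43, 42, 30, 34, 15, 28, 26, 20, -4, -9, -47, 3, -27, -49]
extract-max #2 returns 43:
  remove root 43; move last element -49 to root → [-49, 42, 30, 34, 15, 28, 26, 20, -4, -9, -47, 3, -27]
  -49 vs larger child 42 at index 1, swap → [42, -49, 30, 34, 15, 28, 26, 20, -4, -9, -47, 3, -27]
  -49 vs larger child 34 at index 3, swap → [42, 34, 30, -49, 15, 28, 26, 20, -4, -9, -47, 3, -27]
  -49 vs larger child 20 at index 7, swap → [42, 34, 30, 20, 15, 28, 26, -49, -4, -9, -47, 3, -27]
extract-max #3 returns 42:
  remove root 42; move last element -27 to root → [-27, 34, 30, 20, 15, 28, 26, -49, -4, -9, -47, 3]
  -27 vs larger child 34 at index 1, swap → [34, -27, 30, 20, 15, 28, 26, -49, -4, -9, -47, 3]
  -27 vs larger child 20 at index 3, swap → [34, 20, 30, -27, 15, 28, 26, -49, -4, -9, -47, 3]
  -27 vs larger child -4 at index 8, swap → [34, 20, 30, -4, 15, 28, 26, -49, -27, -9, -47, 3]
extract-max #4 returns 34:
  remove root 34; move last element 3 to root → [3, 20, 30, -4, 15, 28, 26, -49, -27, -9, -47]
  3 vs larger child 30 at index 2, swap → [30, 20, 3, -4, 15, 28, 26, -49, -27, -9, -47]
  3 vs larger child 28 at index 5, swap → [30, 20, 28, -4, 15, 3, 26, -49, -27, -9, -47]
extract-max #5 returns 30:
  remove root 30; move last element -47 to root → [-47, 20, 28, -4, 15, 3, 26, -49, -27, -9]
  -47 vs larger child 28 at index 2, swap → [28, 20, -47, -4, 15, 3, 26, -49, -27, -9]
  -47 vs larger child 26 at index 6, swap → [28, 20, 26, -4, 15, 3, -47, -49, -27, -9]

[28, 20, 26, -4, 15, 3, -47, -49, -27, -9]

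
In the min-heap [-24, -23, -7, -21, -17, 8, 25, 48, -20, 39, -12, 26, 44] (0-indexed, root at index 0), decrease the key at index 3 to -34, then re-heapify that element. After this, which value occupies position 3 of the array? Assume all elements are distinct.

-23

set index 3 from -21 to -34 → [-24, -23, -7, -34, -17, 8, 25, 48, -20, 39, -12, 26, 44]
-34 < parent -23 at index 1, swap → [-24, -34, -7, -23, -17, 8, 25, 48, -20, 39, -12, 26, 44]
-34 < parent -24 at index 0, swap → [-34, -24, -7, -23, -17, 8, 25, 48, -20, 39, -12, 26, 44]
resulting array: [-34, -24, -7, -23, -17, 8, 25, 48, -20, 39, -12, 26, 44]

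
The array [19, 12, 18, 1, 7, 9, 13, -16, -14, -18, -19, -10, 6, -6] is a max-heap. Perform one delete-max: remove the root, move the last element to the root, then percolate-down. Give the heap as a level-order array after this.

[18, 12, 13, 1, 7, 9, -6, -16, -14, -18, -19, -10, 6]

remove root 19; move last element -6 to root → [-6, 12, 18, 1, 7, 9, 13, -16, -14, -18, -19, -10, 6]
-6 vs larger child 18 at index 2, swap → [18, 12, -6, 1, 7, 9, 13, -16, -14, -18, -19, -10, 6]
-6 vs larger child 13 at index 6, swap → [18, 12, 13, 1, 7, 9, -6, -16, -14, -18, -19, -10, 6]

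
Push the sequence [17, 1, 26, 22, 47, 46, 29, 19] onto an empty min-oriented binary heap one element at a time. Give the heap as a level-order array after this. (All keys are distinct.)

Insert 17:
  append 17 at index 0 → [17] (no swap needed)
Insert 1:
  append 1 at index 1 → [17, 1]
  1 < parent 17 at index 0, swap → [1, 17]
Insert 26:
  append 26 at index 2 → [1, 17, 26] (no swap needed)
Insert 22:
  append 22 at index 3 → [1, 17, 26, 22] (no swap needed)
Insert 47:
  append 47 at index 4 → [1, 17, 26, 22, 47] (no swap needed)
Insert 46:
  append 46 at index 5 → [1, 17, 26, 22, 47, 46] (no swap needed)
Insert 29:
  append 29 at index 6 → [1, 17, 26, 22, 47, 46, 29] (no swap needed)
Insert 19:
  append 19 at index 7 → [1, 17, 26, 22, 47, 46, 29, 19]
  19 < parent 22 at index 3, swap → [1, 17, 26, 19, 47, 46, 29, 22]

[1, 17, 26, 19, 47, 46, 29, 22]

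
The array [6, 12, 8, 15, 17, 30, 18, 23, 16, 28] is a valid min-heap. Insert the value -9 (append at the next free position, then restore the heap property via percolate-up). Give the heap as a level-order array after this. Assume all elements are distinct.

append -9 at index 10 → [6, 12, 8, 15, 17, 30, 18, 23, 16, 28, -9]
-9 < parent 17 at index 4, swap → [6, 12, 8, 15, -9, 30, 18, 23, 16, 28, 17]
-9 < parent 12 at index 1, swap → [6, -9, 8, 15, 12, 30, 18, 23, 16, 28, 17]
-9 < parent 6 at index 0, swap → [-9, 6, 8, 15, 12, 30, 18, 23, 16, 28, 17]

[-9, 6, 8, 15, 12, 30, 18, 23, 16, 28, 17]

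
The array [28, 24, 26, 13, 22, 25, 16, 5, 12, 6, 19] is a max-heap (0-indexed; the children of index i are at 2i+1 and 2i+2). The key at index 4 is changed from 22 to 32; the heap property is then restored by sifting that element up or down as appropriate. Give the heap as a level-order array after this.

set index 4 from 22 to 32 → [28, 24, 26, 13, 32, 25, 16, 5, 12, 6, 19]
32 > parent 24 at index 1, swap → [28, 32, 26, 13, 24, 25, 16, 5, 12, 6, 19]
32 > parent 28 at index 0, swap → [32, 28, 26, 13, 24, 25, 16, 5, 12, 6, 19]

[32, 28, 26, 13, 24, 25, 16, 5, 12, 6, 19]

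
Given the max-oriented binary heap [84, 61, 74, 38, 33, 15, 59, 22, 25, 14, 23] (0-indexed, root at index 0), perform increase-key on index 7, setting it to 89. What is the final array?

[89, 84, 74, 61, 33, 15, 59, 38, 25, 14, 23]

set index 7 from 22 to 89 → [84, 61, 74, 38, 33, 15, 59, 89, 25, 14, 23]
89 > parent 38 at index 3, swap → [84, 61, 74, 89, 33, 15, 59, 38, 25, 14, 23]
89 > parent 61 at index 1, swap → [84, 89, 74, 61, 33, 15, 59, 38, 25, 14, 23]
89 > parent 84 at index 0, swap → [89, 84, 74, 61, 33, 15, 59, 38, 25, 14, 23]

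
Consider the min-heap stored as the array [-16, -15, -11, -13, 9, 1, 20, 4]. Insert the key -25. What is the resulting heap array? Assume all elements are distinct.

append -25 at index 8 → [-16, -15, -11, -13, 9, 1, 20, 4, -25]
-25 < parent -13 at index 3, swap → [-16, -15, -11, -25, 9, 1, 20, 4, -13]
-25 < parent -15 at index 1, swap → [-16, -25, -11, -15, 9, 1, 20, 4, -13]
-25 < parent -16 at index 0, swap → [-25, -16, -11, -15, 9, 1, 20, 4, -13]

[-25, -16, -11, -15, 9, 1, 20, 4, -13]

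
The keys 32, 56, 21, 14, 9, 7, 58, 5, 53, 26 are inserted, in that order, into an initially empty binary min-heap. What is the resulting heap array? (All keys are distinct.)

Insert 32:
  append 32 at index 0 → [32] (no swap needed)
Insert 56:
  append 56 at index 1 → [32, 56] (no swap needed)
Insert 21:
  append 21 at index 2 → [32, 56, 21]
  21 < parent 32 at index 0, swap → [21, 56, 32]
Insert 14:
  append 14 at index 3 → [21, 56, 32, 14]
  14 < parent 56 at index 1, swap → [21, 14, 32, 56]
  14 < parent 21 at index 0, swap → [14, 21, 32, 56]
Insert 9:
  append 9 at index 4 → [14, 21, 32, 56, 9]
  9 < parent 21 at index 1, swap → [14, 9, 32, 56, 21]
  9 < parent 14 at index 0, swap → [9, 14, 32, 56, 21]
Insert 7:
  append 7 at index 5 → [9, 14, 32, 56, 21, 7]
  7 < parent 32 at index 2, swap → [9, 14, 7, 56, 21, 32]
  7 < parent 9 at index 0, swap → [7, 14, 9, 56, 21, 32]
Insert 58:
  append 58 at index 6 → [7, 14, 9, 56, 21, 32, 58] (no swap needed)
Insert 5:
  append 5 at index 7 → [7, 14, 9, 56, 21, 32, 58, 5]
  5 < parent 56 at index 3, swap → [7, 14, 9, 5, 21, 32, 58, 56]
  5 < parent 14 at index 1, swap → [7, 5, 9, 14, 21, 32, 58, 56]
  5 < parent 7 at index 0, swap → [5, 7, 9, 14, 21, 32, 58, 56]
Insert 53:
  append 53 at index 8 → [5, 7, 9, 14, 21, 32, 58, 56, 53] (no swap needed)
Insert 26:
  append 26 at index 9 → [5, 7, 9, 14, 21, 32, 58, 56, 53, 26] (no swap needed)

[5, 7, 9, 14, 21, 32, 58, 56, 53, 26]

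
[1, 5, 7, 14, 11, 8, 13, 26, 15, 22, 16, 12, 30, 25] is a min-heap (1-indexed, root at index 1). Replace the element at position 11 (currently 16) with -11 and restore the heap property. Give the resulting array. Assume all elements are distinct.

set index 11 from 16 to -11 → [1, 5, 7, 14, 11, 8, 13, 26, 15, 22, -11, 12, 30, 25]
-11 < parent 11 at index 5, swap → [1, 5, 7, 14, -11, 8, 13, 26, 15, 22, 11, 12, 30, 25]
-11 < parent 5 at index 2, swap → [1, -11, 7, 14, 5, 8, 13, 26, 15, 22, 11, 12, 30, 25]
-11 < parent 1 at index 1, swap → [-11, 1, 7, 14, 5, 8, 13, 26, 15, 22, 11, 12, 30, 25]

[-11, 1, 7, 14, 5, 8, 13, 26, 15, 22, 11, 12, 30, 25]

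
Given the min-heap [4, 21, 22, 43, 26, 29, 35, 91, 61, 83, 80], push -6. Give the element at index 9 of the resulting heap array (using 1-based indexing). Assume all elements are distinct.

append -6 at index 12 → [4, 21, 22, 43, 26, 29, 35, 91, 61, 83, 80, -6]
-6 < parent 29 at index 6, swap → [4, 21, 22, 43, 26, -6, 35, 91, 61, 83, 80, 29]
-6 < parent 22 at index 3, swap → [4, 21, -6, 43, 26, 22, 35, 91, 61, 83, 80, 29]
-6 < parent 4 at index 1, swap → [-6, 21, 4, 43, 26, 22, 35, 91, 61, 83, 80, 29]
resulting array: [-6, 21, 4, 43, 26, 22, 35, 91, 61, 83, 80, 29]

61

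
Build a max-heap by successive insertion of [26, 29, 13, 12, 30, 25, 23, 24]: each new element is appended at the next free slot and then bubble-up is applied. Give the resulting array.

[30, 29, 25, 24, 26, 13, 23, 12]

Insert 26:
  append 26 at index 0 → [26] (no swap needed)
Insert 29:
  append 29 at index 1 → [26, 29]
  29 > parent 26 at index 0, swap → [29, 26]
Insert 13:
  append 13 at index 2 → [29, 26, 13] (no swap needed)
Insert 12:
  append 12 at index 3 → [29, 26, 13, 12] (no swap needed)
Insert 30:
  append 30 at index 4 → [29, 26, 13, 12, 30]
  30 > parent 26 at index 1, swap → [29, 30, 13, 12, 26]
  30 > parent 29 at index 0, swap → [30, 29, 13, 12, 26]
Insert 25:
  append 25 at index 5 → [30, 29, 13, 12, 26, 25]
  25 > parent 13 at index 2, swap → [30, 29, 25, 12, 26, 13]
Insert 23:
  append 23 at index 6 → [30, 29, 25, 12, 26, 13, 23] (no swap needed)
Insert 24:
  append 24 at index 7 → [30, 29, 25, 12, 26, 13, 23, 24]
  24 > parent 12 at index 3, swap → [30, 29, 25, 24, 26, 13, 23, 12]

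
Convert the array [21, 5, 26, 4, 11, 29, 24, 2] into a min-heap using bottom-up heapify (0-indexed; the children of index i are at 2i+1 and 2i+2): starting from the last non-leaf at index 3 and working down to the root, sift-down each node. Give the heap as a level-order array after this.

[2, 4, 24, 5, 11, 29, 26, 21]

sift down from index 3:
  4 vs only child 2 at index 7, swap → [21, 5, 26, 2, 11, 29, 24, 4]
sift down from index 2:
  26 vs smaller child 24 at index 6, swap → [21, 5, 24, 2, 11, 29, 26, 4]
sift down from index 1:
  5 vs smaller child 2 at index 3, swap → [21, 2, 24, 5, 11, 29, 26, 4]
  5 vs only child 4 at index 7, swap → [21, 2, 24, 4, 11, 29, 26, 5]
sift down from index 0:
  21 vs smaller child 2 at index 1, swap → [2, 21, 24, 4, 11, 29, 26, 5]
  21 vs smaller child 4 at index 3, swap → [2, 4, 24, 21, 11, 29, 26, 5]
  21 vs only child 5 at index 7, swap → [2, 4, 24, 5, 11, 29, 26, 21]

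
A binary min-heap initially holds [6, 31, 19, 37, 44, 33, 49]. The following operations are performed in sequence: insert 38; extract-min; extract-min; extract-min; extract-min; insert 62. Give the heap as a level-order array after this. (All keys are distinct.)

[37, 44, 38, 49, 62]

insert 38:
  append 38 at index 7 → [6, 31, 19, 37, 44, 33, 49, 38] (no swap needed)
extract-min → returns 6:
  remove root 6; move last element 38 to root → [38, 31, 19, 37, 44, 33, 49]
  38 vs smaller child 19 at index 2, swap → [19, 31, 38, 37, 44, 33, 49]
  38 vs smaller child 33 at index 5, swap → [19, 31, 33, 37, 44, 38, 49]
extract-min → returns 19:
  remove root 19; move last element 49 to root → [49, 31, 33, 37, 44, 38]
  49 vs smaller child 31 at index 1, swap → [31, 49, 33, 37, 44, 38]
  49 vs smaller child 37 at index 3, swap → [31, 37, 33, 49, 44, 38]
extract-min → returns 31:
  remove root 31; move last element 38 to root → [38, 37, 33, 49, 44]
  38 vs smaller child 33 at index 2, swap → [33, 37, 38, 49, 44]
extract-min → returns 33:
  remove root 33; move last element 44 to root → [44, 37, 38, 49]
  44 vs smaller child 37 at index 1, swap → [37, 44, 38, 49]
insert 62:
  append 62 at index 4 → [37, 44, 38, 49, 62] (no swap needed)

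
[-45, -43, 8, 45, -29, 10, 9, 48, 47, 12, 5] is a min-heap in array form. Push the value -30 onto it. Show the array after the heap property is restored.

[-45, -43, -30, 45, -29, 8, 9, 48, 47, 12, 5, 10]

append -30 at index 11 → [-45, -43, 8, 45, -29, 10, 9, 48, 47, 12, 5, -30]
-30 < parent 10 at index 5, swap → [-45, -43, 8, 45, -29, -30, 9, 48, 47, 12, 5, 10]
-30 < parent 8 at index 2, swap → [-45, -43, -30, 45, -29, 8, 9, 48, 47, 12, 5, 10]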